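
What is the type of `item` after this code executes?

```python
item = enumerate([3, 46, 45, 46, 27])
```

enumerate() returns an enumerate iterator object

enumerate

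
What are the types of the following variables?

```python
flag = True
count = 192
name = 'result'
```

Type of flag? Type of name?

flag is bool; name is str

bool, str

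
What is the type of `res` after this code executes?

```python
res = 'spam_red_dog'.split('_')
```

str.split() returns list

list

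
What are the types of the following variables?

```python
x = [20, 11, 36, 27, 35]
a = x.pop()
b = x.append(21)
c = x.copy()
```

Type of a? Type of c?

list.pop() returns the element (int); list.copy() returns list

int, list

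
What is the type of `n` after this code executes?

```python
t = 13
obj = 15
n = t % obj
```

int % int returns int (13 % 15 = 13)

int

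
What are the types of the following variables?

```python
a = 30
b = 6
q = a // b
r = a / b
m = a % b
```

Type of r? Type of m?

int / int returns float; int % int returns int

float, int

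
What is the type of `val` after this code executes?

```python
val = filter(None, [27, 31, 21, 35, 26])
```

filter() returns a filter iterator object

filter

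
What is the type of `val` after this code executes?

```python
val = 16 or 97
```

'or' returns the first truthy value (16, which is int)

int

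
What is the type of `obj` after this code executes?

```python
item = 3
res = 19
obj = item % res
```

int % int returns int (3 % 19 = 3)

int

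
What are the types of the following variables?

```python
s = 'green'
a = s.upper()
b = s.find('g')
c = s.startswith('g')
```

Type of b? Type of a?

str.find() returns int; str.upper() returns str

int, str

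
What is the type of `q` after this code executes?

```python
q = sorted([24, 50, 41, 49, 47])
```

sorted() always returns list

list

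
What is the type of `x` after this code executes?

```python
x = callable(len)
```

callable() returns bool

bool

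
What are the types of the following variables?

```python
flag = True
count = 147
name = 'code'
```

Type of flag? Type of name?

flag is bool; name is str

bool, str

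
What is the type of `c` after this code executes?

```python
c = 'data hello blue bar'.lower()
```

str.lower() returns str

str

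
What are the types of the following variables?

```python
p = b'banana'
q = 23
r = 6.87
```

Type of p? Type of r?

p is bytes; r is float

bytes, float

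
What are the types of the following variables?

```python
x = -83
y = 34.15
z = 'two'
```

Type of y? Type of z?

y is float; z is str

float, str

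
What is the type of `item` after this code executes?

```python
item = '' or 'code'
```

'or' returns first truthy value ('code', which is str)

str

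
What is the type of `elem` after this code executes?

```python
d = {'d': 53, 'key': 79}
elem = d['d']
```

Accessing dict[str, int] with key 'd' returns int value 53

int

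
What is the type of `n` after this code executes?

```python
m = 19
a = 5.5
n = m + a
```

int + float returns float (19 + 5.5 = 24.5)

float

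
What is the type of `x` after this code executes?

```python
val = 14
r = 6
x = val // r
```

int // int returns int (14 // 6 = 2)

int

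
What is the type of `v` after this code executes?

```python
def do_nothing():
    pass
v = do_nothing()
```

A function with no return statement returns None

NoneType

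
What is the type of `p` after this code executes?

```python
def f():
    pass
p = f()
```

A function with no return statement returns None

NoneType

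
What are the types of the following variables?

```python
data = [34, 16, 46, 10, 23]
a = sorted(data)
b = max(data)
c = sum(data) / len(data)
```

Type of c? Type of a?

int / int returns float; sorted() returns list

float, list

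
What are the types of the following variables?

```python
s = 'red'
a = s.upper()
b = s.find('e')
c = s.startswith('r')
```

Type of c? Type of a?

str.startswith() returns bool; str.upper() returns str

bool, str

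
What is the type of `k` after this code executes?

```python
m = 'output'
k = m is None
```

'is' comparison returns bool

bool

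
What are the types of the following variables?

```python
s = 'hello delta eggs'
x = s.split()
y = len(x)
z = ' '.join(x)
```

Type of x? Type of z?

str.split() returns list; str.join() returns str

list, str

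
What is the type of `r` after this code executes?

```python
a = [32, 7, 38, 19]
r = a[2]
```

Indexing a list of ints returns int (a[2] = 38)

int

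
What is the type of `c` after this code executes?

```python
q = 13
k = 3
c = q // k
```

int // int returns int (13 // 3 = 4)

int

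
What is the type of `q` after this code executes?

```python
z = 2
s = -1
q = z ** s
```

int ** negative int returns float

float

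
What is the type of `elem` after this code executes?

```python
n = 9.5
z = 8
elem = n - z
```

float - int returns float (9.5 - 8 = 1.5)

float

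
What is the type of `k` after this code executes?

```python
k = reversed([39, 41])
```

reversed() on a list returns a list_reverseiterator

list_reverseiterator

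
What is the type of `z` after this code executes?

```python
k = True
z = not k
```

'not' always returns bool

bool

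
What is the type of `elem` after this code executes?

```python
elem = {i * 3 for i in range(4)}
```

A set comprehension {expr for x in iterable} produces a set

set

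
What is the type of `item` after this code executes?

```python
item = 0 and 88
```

'and' returns the first falsy value (0, which is int)

int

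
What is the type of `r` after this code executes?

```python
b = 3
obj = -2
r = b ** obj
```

int ** negative int returns float

float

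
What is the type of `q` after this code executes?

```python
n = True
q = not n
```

'not' always returns bool

bool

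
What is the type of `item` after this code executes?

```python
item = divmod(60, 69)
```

divmod() returns a tuple (quotient, remainder)

tuple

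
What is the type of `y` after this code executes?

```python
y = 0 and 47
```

'and' returns the first falsy value (0, which is int)

int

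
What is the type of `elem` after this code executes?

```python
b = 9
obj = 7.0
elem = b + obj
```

int + float returns float (9 + 7.0 = 16.0)

float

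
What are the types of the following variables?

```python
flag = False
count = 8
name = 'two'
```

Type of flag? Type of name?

flag is bool; name is str

bool, str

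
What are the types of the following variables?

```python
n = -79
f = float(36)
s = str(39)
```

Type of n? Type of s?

n is int; s is str

int, str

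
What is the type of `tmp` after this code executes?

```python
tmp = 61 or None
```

'or' returns first truthy value (61, int)

int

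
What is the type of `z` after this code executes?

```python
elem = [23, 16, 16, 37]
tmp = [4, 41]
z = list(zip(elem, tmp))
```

list(zip(...)) returns a list of tuples

list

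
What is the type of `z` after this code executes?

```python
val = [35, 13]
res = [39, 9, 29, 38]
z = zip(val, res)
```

zip() returns a zip iterator object

zip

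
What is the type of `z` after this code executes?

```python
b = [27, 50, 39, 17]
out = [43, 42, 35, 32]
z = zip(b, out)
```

zip() returns a zip iterator object

zip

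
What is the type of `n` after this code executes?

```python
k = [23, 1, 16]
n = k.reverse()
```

list.reverse() returns None

NoneType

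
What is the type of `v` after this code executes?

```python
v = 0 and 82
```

'and' returns the first falsy value (0, which is int)

int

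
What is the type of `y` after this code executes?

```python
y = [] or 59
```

'or' returns first truthy value (59, which is int)

int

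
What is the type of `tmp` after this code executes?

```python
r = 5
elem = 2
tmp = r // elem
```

int // int returns int (5 // 2 = 2)

int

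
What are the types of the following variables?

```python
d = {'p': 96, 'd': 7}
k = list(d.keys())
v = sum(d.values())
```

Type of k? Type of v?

list(...) returns list; sum of int values returns int

list, int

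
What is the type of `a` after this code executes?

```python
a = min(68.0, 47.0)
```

min() of floats returns float

float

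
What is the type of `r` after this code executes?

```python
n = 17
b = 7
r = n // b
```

int // int returns int (17 // 7 = 2)

int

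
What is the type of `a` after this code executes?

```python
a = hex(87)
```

hex() returns str representation

str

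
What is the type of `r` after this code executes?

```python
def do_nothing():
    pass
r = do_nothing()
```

A function with no return statement returns None

NoneType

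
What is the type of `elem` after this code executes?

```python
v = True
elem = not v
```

'not' always returns bool

bool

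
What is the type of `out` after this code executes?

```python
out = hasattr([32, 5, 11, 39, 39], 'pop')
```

hasattr() returns bool

bool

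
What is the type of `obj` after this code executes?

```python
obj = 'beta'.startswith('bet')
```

str.startswith() returns bool

bool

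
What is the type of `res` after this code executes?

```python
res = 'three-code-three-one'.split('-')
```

str.split() returns list

list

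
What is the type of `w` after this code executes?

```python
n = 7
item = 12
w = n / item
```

int / int always returns float in Python 3 (7 / 12 = 0.583333)

float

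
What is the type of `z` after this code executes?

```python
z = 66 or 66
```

'or' returns the first truthy value (66, which is int)

int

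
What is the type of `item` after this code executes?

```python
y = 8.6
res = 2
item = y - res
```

float - int returns float (8.6 - 2 = 6.6)

float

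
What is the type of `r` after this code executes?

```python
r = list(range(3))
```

list(range(...)) returns list

list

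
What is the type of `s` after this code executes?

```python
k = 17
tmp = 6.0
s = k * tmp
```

int * float returns float (17 * 6.0 = 102.0)

float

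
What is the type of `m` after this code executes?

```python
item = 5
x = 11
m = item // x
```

int // int returns int (5 // 11 = 0)

int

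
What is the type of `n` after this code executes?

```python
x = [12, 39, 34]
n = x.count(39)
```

list.count() returns int

int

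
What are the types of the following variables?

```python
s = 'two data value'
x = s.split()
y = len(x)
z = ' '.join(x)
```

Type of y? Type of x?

len() returns int; str.split() returns list

int, list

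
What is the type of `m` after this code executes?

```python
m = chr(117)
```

chr() returns str (single character)

str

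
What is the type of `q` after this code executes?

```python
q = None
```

None has type NoneType

NoneType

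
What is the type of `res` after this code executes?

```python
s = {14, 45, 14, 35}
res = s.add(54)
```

set.add() returns None (mutates in place)

NoneType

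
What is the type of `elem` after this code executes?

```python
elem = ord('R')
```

ord() returns int (Unicode code point)

int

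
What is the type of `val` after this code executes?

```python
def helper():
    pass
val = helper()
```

A function with no return statement returns None

NoneType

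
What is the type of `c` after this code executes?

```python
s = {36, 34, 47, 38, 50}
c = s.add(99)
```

set.add() returns None (mutates in place)

NoneType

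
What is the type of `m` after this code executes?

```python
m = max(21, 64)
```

max() of ints returns int

int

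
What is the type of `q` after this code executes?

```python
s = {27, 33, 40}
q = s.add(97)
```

set.add() returns None (mutates in place)

NoneType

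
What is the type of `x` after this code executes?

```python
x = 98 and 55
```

'and' returns the last value when all truthy (55, which is int)

int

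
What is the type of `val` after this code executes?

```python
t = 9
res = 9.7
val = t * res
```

int * float returns float (9 * 9.7 = 87.3)

float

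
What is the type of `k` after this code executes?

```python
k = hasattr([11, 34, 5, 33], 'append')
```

hasattr() returns bool

bool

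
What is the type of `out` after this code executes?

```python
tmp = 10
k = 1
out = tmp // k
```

int // int returns int (10 // 1 = 10)

int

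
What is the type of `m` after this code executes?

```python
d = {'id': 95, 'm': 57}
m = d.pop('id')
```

dict.pop() returns the value (int)

int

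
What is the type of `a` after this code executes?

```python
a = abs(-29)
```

abs() of int returns int

int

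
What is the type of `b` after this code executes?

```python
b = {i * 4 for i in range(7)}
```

A set comprehension {expr for x in iterable} produces a set

set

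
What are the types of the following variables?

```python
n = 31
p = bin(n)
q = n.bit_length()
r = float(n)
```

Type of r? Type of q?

float() returns float; int.bit_length() returns int

float, int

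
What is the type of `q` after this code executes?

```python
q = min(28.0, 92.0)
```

min() of floats returns float

float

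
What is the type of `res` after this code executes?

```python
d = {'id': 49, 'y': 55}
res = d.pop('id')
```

dict.pop() returns the value (int)

int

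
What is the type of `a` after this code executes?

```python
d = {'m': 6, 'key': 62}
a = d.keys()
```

.keys() returns a dict_keys view object

dict_keys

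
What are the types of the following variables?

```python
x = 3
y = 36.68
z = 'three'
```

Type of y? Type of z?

y is float; z is str

float, str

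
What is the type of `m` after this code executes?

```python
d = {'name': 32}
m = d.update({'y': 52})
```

dict.update() returns None

NoneType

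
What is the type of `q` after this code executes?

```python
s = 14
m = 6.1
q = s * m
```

int * float returns float (14 * 6.1 = 85.4)

float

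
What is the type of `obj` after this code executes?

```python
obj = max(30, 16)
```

max() of ints returns int

int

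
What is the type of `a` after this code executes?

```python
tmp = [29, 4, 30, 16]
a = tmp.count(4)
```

list.count() returns int

int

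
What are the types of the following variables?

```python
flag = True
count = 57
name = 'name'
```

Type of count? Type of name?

count is int; name is str

int, str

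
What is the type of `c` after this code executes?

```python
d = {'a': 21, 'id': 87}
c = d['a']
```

Accessing dict[str, int] with key 'a' returns int value 21

int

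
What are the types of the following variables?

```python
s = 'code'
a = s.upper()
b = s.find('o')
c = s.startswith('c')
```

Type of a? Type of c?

str.upper() returns str; str.startswith() returns bool

str, bool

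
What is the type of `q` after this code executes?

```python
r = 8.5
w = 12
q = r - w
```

float - int returns float (8.5 - 12 = -3.5)

float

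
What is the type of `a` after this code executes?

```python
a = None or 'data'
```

'or' with None returns the other value ('data', str)

str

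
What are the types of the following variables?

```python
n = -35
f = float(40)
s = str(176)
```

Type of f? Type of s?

f is float; s is str

float, str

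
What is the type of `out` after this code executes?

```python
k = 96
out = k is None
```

'is' comparison returns bool

bool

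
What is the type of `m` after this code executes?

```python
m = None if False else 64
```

Ternary: condition is False, else branch (64) taken → int

int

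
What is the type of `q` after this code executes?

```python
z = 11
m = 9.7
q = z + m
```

int + float returns float (11 + 9.7 = 20.7)

float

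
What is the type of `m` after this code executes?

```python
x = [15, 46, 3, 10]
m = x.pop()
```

list.pop() returns the popped element (int here)

int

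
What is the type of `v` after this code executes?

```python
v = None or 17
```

'or' with None returns the other value (17, int)

int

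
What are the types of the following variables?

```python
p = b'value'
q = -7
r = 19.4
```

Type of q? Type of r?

q is int; r is float

int, float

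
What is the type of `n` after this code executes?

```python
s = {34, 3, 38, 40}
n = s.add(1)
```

set.add() returns None (mutates in place)

NoneType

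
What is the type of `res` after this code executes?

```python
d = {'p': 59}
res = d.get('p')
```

dict.get() returns the value (int) when key is found

int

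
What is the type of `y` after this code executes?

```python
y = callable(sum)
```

callable() returns bool

bool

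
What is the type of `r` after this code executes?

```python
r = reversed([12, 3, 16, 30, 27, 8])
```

reversed() on a list returns a list_reverseiterator

list_reverseiterator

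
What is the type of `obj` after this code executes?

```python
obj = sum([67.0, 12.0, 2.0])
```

sum() of floats returns float

float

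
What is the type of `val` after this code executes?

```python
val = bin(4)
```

bin() returns str representation

str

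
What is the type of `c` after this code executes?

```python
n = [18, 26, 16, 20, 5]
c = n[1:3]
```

Slicing a list always returns a list

list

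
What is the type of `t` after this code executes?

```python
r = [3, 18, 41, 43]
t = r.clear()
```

list.clear() returns None

NoneType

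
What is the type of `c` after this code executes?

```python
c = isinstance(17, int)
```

isinstance() returns bool

bool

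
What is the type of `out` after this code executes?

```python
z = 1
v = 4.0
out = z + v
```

int + float returns float (1 + 4.0 = 5.0)

float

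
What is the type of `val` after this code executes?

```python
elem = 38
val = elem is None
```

'is' comparison returns bool

bool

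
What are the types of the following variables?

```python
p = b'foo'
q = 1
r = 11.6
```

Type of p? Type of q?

p is bytes; q is int

bytes, int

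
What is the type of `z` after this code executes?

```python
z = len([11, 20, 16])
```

len() always returns int

int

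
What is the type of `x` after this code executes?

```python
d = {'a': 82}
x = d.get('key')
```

dict.get() returns None when key 'key' is not found and no default given

NoneType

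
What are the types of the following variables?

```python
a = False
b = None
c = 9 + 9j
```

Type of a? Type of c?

a is bool; c is complex

bool, complex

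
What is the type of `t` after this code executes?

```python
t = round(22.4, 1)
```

round() with ndigits arg returns float

float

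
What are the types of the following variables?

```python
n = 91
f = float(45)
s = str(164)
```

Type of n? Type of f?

n is int; f is float

int, float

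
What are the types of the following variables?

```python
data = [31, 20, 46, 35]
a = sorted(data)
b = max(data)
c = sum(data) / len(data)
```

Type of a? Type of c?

sorted() returns list; int / int returns float

list, float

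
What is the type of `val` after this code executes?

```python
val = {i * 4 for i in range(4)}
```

A set comprehension {expr for x in iterable} produces a set

set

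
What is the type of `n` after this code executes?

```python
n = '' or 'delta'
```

'or' returns first truthy value ('delta', which is str)

str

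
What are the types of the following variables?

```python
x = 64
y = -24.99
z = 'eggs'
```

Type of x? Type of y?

x is int; y is float

int, float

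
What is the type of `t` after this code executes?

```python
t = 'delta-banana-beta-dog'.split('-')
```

str.split() returns list

list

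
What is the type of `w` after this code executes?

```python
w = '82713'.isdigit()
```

str.isdigit() returns bool

bool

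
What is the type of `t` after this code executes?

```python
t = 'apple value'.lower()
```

str.lower() returns str

str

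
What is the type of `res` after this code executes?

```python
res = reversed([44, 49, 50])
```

reversed() on a list returns a list_reverseiterator

list_reverseiterator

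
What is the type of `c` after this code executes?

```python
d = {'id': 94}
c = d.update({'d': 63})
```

dict.update() returns None

NoneType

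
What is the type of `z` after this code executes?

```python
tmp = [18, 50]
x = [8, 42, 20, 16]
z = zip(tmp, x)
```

zip() returns a zip iterator object

zip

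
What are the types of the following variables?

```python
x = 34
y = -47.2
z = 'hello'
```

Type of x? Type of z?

x is int; z is str

int, str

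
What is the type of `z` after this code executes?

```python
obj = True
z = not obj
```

'not' always returns bool

bool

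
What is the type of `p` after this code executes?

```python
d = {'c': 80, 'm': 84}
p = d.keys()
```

.keys() returns a dict_keys view object

dict_keys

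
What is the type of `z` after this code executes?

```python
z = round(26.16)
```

round() with no ndigits arg returns int

int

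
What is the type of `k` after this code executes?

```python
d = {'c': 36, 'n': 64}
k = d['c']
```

Accessing dict[str, int] with key 'c' returns int value 36

int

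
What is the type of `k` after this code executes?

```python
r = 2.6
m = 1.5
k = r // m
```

float // float returns float (floor division preserves float type)

float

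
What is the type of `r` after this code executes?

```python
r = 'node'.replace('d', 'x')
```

str.replace() returns str

str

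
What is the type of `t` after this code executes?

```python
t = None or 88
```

'or' with None returns the other value (88, int)

int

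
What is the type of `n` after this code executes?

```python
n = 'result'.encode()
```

str.encode() returns bytes

bytes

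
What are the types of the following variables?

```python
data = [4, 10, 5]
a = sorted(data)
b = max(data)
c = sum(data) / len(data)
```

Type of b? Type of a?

max of ints returns int; sorted() returns list

int, list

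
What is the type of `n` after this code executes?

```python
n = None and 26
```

'and' returns first falsy value (None)

NoneType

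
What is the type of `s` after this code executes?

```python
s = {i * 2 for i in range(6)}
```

A set comprehension {expr for x in iterable} produces a set

set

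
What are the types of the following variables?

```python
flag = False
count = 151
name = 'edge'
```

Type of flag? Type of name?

flag is bool; name is str

bool, str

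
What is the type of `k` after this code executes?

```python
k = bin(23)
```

bin() returns str representation

str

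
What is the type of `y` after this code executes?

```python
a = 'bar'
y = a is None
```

'is' comparison returns bool

bool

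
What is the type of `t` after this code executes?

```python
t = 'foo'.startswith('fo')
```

str.startswith() returns bool

bool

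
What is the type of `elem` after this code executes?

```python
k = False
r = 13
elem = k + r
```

bool + int returns int (False is 0, so 0 + 13 = 13)

int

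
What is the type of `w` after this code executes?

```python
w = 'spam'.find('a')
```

str.find() returns int (index, or -1)

int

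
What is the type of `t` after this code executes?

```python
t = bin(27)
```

bin() returns str representation

str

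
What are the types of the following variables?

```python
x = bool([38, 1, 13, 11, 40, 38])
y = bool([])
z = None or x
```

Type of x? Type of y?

bool() returns bool; bool() returns bool

bool, bool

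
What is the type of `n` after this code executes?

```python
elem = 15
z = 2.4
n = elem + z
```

int + float returns float (15 + 2.4 = 17.4)

float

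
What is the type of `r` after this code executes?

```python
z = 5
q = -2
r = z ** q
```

int ** negative int returns float

float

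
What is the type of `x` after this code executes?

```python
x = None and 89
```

'and' returns first falsy value (None)

NoneType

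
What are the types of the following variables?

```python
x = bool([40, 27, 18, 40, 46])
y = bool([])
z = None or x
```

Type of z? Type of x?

None or <bool> returns the bool; bool() returns bool

bool, bool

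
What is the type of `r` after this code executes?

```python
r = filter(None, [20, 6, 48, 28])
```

filter() returns a filter iterator object

filter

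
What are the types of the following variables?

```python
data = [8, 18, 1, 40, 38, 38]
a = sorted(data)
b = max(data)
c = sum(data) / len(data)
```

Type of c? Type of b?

int / int returns float; max of ints returns int

float, int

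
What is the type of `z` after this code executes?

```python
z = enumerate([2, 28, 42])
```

enumerate() returns an enumerate iterator object

enumerate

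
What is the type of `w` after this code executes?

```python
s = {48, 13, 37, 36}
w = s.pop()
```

Popping from a set of ints returns int

int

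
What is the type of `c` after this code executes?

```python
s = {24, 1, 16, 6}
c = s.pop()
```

Popping from a set of ints returns int

int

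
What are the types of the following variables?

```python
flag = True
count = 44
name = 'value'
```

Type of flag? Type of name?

flag is bool; name is str

bool, str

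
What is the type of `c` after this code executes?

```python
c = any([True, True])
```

any() returns bool

bool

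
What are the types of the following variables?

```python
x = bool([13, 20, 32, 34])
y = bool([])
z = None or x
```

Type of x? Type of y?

bool() returns bool; bool() returns bool

bool, bool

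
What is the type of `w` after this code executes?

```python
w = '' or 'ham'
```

'or' returns first truthy value ('ham', which is str)

str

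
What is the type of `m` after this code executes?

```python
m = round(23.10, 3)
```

round() with ndigits arg returns float

float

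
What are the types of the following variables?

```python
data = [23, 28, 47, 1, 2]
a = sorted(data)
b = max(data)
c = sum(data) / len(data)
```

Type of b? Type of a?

max of ints returns int; sorted() returns list

int, list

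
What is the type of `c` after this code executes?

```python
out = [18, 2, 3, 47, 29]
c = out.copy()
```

list.copy() returns list

list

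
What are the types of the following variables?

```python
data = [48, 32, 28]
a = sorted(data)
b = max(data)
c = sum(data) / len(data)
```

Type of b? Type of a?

max of ints returns int; sorted() returns list

int, list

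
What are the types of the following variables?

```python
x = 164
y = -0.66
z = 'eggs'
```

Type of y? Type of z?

y is float; z is str

float, str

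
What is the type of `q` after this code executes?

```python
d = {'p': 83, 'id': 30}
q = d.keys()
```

.keys() returns a dict_keys view object

dict_keys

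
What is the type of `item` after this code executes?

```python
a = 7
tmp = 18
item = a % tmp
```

int % int returns int (7 % 18 = 7)

int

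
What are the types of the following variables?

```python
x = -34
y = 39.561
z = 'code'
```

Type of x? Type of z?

x is int; z is str

int, str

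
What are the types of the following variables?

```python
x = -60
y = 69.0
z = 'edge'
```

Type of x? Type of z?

x is int; z is str

int, str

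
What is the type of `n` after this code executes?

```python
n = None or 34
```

'or' with None returns the other value (34, int)

int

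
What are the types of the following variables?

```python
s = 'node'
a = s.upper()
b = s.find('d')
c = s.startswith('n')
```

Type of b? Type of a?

str.find() returns int; str.upper() returns str

int, str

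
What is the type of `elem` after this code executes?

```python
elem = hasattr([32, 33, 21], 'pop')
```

hasattr() returns bool

bool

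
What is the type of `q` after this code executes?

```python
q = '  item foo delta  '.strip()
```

str.strip() returns str

str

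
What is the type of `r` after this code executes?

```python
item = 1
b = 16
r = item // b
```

int // int returns int (1 // 16 = 0)

int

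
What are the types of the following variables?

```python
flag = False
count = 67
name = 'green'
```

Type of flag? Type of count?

flag is bool; count is int

bool, int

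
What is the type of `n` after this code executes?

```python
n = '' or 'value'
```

'or' returns first truthy value ('value', which is str)

str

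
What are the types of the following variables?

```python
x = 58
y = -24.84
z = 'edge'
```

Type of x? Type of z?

x is int; z is str

int, str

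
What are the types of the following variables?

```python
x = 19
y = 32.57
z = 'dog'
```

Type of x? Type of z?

x is int; z is str

int, str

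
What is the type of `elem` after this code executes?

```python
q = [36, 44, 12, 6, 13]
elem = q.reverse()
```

list.reverse() returns None

NoneType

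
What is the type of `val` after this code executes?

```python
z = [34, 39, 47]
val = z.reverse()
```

list.reverse() returns None

NoneType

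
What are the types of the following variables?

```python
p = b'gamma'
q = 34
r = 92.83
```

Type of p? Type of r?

p is bytes; r is float

bytes, float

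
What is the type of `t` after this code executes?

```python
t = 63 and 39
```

'and' returns the last value when all truthy (39, which is int)

int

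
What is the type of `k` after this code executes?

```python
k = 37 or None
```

'or' returns first truthy value (37, int)

int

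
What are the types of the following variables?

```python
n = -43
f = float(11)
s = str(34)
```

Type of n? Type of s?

n is int; s is str

int, str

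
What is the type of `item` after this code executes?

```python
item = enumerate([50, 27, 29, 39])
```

enumerate() returns an enumerate iterator object

enumerate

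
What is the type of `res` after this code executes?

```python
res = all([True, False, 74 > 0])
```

all() returns bool

bool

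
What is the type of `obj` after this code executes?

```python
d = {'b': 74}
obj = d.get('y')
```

dict.get() returns None when key 'y' is not found and no default given

NoneType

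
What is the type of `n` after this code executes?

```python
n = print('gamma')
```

print() returns None

NoneType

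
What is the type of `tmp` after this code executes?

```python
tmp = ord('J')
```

ord() returns int (Unicode code point)

int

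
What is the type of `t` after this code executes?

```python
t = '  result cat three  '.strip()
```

str.strip() returns str

str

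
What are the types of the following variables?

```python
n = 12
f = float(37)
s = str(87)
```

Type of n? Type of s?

n is int; s is str

int, str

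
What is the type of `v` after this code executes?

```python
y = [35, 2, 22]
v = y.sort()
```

list.sort() returns None (sorts in place)

NoneType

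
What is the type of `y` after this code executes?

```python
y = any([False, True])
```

any() returns bool

bool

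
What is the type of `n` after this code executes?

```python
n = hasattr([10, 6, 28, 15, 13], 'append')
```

hasattr() returns bool

bool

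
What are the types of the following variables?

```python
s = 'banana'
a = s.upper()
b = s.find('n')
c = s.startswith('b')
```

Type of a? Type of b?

str.upper() returns str; str.find() returns int

str, int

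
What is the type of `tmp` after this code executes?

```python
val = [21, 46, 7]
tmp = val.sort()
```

list.sort() returns None (sorts in place)

NoneType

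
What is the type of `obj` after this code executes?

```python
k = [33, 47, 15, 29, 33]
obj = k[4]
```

Indexing a list of ints returns int (k[4] = 33)

int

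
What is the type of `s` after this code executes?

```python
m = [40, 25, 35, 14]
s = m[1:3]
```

Slicing a list always returns a list

list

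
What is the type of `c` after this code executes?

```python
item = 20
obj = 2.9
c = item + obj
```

int + float returns float (20 + 2.9 = 22.9)

float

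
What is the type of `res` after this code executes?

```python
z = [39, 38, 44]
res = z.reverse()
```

list.reverse() returns None

NoneType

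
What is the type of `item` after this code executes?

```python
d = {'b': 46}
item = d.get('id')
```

dict.get() returns None when key 'id' is not found and no default given

NoneType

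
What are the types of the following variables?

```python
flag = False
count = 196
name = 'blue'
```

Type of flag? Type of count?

flag is bool; count is int

bool, int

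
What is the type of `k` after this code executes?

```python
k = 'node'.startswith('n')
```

str.startswith() returns bool

bool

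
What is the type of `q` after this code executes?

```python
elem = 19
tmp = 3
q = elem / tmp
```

int / int always returns float in Python 3 (19 / 3 = 6.33333)

float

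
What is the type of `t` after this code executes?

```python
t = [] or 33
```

'or' returns first truthy value (33, which is int)

int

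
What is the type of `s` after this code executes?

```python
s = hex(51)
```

hex() returns str representation

str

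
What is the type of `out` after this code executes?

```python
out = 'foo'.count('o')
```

str.count() returns int

int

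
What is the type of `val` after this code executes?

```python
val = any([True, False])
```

any() returns bool

bool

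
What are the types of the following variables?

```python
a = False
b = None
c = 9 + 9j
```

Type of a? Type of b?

a is bool; b is NoneType

bool, NoneType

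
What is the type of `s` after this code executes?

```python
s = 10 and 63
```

'and' returns the last value when all truthy (63, which is int)

int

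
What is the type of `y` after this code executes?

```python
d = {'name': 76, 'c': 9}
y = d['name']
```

Accessing dict[str, int] with key 'name' returns int value 76

int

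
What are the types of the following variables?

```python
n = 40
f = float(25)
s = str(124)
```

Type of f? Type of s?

f is float; s is str

float, str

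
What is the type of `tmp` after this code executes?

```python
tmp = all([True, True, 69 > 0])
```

all() returns bool

bool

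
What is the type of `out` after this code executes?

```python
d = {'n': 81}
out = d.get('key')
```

dict.get() returns None when key 'key' is not found and no default given

NoneType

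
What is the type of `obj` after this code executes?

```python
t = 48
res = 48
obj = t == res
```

Equality comparison returns bool

bool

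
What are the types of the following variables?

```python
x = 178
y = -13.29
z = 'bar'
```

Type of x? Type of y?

x is int; y is float

int, float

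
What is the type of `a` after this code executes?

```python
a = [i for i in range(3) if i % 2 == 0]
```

A list comprehension [...] produces a list

list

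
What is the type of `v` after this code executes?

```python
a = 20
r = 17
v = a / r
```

int / int always returns float in Python 3 (20 / 17 = 1.17647)

float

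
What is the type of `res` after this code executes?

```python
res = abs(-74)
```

abs() of int returns int

int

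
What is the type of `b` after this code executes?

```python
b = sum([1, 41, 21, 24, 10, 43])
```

sum() of ints returns int

int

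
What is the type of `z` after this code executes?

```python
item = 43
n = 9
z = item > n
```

Comparison operators return bool

bool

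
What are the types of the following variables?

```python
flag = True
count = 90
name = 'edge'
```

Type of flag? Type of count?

flag is bool; count is int

bool, int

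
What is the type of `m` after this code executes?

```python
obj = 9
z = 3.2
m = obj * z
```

int * float returns float (9 * 3.2 = 28.8)

float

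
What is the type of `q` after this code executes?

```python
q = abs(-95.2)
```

abs() of float returns float

float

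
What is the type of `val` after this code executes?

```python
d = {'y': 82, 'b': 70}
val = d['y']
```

Accessing dict[str, int] with key 'y' returns int value 82

int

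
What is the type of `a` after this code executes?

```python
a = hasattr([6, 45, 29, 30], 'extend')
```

hasattr() returns bool

bool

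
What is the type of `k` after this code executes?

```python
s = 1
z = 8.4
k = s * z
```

int * float returns float (1 * 8.4 = 8.4)

float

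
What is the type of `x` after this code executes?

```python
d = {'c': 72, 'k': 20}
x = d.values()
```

.values() returns a dict_values view object

dict_values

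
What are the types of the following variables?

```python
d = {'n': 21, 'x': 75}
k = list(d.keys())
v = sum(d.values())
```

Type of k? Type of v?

list(...) returns list; sum of int values returns int

list, int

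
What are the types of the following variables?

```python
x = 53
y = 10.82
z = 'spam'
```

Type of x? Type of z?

x is int; z is str

int, str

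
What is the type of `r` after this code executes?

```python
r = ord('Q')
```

ord() returns int (Unicode code point)

int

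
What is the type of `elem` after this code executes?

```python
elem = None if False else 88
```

Ternary: condition is False, else branch (88) taken → int

int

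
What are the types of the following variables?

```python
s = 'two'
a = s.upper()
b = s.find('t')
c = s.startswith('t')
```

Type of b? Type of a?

str.find() returns int; str.upper() returns str

int, str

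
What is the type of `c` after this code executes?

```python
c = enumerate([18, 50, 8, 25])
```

enumerate() returns an enumerate iterator object

enumerate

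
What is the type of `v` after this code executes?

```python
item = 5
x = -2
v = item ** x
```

int ** negative int returns float

float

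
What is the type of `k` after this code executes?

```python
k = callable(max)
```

callable() returns bool

bool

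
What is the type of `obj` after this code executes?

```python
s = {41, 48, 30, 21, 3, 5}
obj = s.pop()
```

Popping from a set of ints returns int

int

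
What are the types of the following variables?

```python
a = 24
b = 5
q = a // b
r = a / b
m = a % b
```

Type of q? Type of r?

int // int returns int; int / int returns float

int, float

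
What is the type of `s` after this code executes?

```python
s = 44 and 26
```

'and' returns the last value when all truthy (26, which is int)

int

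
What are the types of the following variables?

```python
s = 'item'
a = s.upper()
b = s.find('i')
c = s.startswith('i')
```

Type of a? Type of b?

str.upper() returns str; str.find() returns int

str, int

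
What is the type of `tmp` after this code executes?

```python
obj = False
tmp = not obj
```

'not' always returns bool

bool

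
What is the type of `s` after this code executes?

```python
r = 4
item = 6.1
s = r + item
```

int + float returns float (4 + 6.1 = 10.1)

float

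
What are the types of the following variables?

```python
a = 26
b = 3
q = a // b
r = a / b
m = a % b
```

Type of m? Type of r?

int % int returns int; int / int returns float

int, float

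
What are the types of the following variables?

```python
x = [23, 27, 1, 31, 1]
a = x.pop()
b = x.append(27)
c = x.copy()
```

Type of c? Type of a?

list.copy() returns list; list.pop() returns the element (int)

list, int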